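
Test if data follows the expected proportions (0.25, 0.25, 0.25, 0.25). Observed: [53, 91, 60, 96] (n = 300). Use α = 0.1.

Expected: [75.0, 75.0, 75.0, 75.0]. χ² = 18.747. df = 3, critical = 6.251. Reject H₀.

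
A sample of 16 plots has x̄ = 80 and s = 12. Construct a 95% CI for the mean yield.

CI = x̄ ± t*(s/√n) = 80 ± 2.131(12/√16) = (73.61, 86.39)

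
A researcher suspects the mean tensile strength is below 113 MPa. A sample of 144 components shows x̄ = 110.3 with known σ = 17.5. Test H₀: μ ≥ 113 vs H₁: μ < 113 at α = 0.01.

z = -1.851. Critical value: -2.33. Fail to reject H₀.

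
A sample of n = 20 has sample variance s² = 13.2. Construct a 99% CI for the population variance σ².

df = 19. χ²_{0.005} = 38.582, χ²_{0.995} = 6.844. CI for σ² = ((n-1)s²/χ²_{α/2}, (n-1)s²/χ²_{1-α/2}) = (19·13.2/38.582, 19·13.2/6.844) = (6.5, 36.65)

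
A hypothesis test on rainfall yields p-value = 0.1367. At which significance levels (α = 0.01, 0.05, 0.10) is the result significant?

p = 0.1367. Not significant at any of the given levels.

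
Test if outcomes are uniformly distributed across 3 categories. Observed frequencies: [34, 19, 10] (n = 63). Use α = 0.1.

Expected = 21 each. χ² = Σ(O-E)²/E = 14.0. df = 2, critical value = 4.605. Reject H₀.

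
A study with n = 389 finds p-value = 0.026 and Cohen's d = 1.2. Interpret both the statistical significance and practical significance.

Statistically significant (p = 0.026 < 0.05). Cohen's d = 1.2 indicates a large effect size. Both statistical and practical significance should be considered.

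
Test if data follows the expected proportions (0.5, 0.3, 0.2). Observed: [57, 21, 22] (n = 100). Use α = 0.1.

Expected: [50.0, 30.0, 20.0]. χ² = 3.88. df = 2, critical = 4.605. Fail to reject H₀.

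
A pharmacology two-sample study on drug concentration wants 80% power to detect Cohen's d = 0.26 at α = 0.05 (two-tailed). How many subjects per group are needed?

z_{α/2} = 1.96, z_β = Φ⁻¹(0.8) = 0.842. For small effect (d = 0.26): n per group = 2(z_{α/2} + z_β)²/d² = 2(1.96 + 0.842)²/0.26² = 232.3 → 233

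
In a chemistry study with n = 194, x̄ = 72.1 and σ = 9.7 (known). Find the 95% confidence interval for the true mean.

CI = x̄ ± z*(σ/√n) = 72.1 ± 1.96(9.7/√194) = 72.1 ± 1.36 = (70.74, 73.46)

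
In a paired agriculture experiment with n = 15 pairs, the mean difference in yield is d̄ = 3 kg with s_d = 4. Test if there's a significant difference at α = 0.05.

t = d̄/(s_d/√n) = 3/(4/√15) = 2.905. df = 14, critical t = ±2.145. Reject H₀.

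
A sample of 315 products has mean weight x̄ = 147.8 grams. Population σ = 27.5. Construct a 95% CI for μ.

CI = x̄ ± z*(σ/√n) = 147.8 ± 1.96(27.5/√315) = 147.8 ± 3.04 = (144.76, 150.84)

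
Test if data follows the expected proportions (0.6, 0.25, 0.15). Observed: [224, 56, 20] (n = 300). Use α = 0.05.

Expected: [180.0, 75.0, 45.0]. χ² = 29.458. df = 2, critical = 5.991. Reject H₀.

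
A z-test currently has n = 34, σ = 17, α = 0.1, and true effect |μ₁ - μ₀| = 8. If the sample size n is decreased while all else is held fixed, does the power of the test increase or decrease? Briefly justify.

Power decreases: a smaller n inflates the standard error σ/√n, pulling the sampling distribution under H₁ back toward the critical value.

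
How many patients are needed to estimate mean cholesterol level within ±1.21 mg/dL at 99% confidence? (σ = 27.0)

n = (z*σ/E)² = (2.576×27.0/1.21)² = 3304.1 → n = 3305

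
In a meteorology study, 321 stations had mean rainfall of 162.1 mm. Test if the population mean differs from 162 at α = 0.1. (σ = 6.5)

z = (x̄ - μ₀)/(σ/√n) = (162.1 - 162)/(6.5/√321) = 0.276. Critical value: ±1.645. Since |0.276| ≤ 1.645, Fail to reject H₀.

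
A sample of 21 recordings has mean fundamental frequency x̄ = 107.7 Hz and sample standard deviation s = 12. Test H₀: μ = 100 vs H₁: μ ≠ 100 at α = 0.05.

t = (x̄ - μ₀)/(s/√n) = (107.7 - 100)/(12/√21) = 2.94. df = 20, critical t = ±2.086. Reject H₀.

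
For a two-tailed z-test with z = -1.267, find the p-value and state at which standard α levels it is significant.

p = 2·P(Z > |-1.267|) = 2·(1 - Φ(1.267)) ≈ 0.2052. Not significant at any standard level.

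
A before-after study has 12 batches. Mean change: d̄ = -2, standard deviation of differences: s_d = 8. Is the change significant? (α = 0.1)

t = d̄/(s_d/√n) = -2/(8/√12) = -0.866. df = 11, critical t = ±1.796. Fail to reject H₀.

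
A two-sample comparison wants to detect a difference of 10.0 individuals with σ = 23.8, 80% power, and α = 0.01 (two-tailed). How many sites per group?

n per group = 2(z_α/2 + z_β)²σ²/d² = 2×(2.576 + 0.84)²×23.8²/10.0² = 132.2 → n = 133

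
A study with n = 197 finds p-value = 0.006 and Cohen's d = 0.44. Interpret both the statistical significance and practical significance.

Statistically significant (p = 0.006 < 0.05). Cohen's d = 0.44 indicates a small effect size. Both statistical and practical significance should be considered.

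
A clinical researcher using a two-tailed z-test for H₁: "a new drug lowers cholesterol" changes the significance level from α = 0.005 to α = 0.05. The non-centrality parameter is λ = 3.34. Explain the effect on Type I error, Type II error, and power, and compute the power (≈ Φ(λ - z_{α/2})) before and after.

Increasing α from 0.005 to 0.05:
• Type I error rate increases (α is the Type I rate by definition).
• Critical value moves from z_{α/2} = 2.807 to 1.96, so power = Φ(λ - z_{α/2}) goes from Φ(3.34 - 2.807) = 0.703 to Φ(3.34 - 1.96) = 0.916.
• Type II error rate β = 1 - power therefore decreases (0.297 → 0.084).
Appropriate when false negatives are costly — here, shelving an effective drug — patients miss out on a treatment that would have helped.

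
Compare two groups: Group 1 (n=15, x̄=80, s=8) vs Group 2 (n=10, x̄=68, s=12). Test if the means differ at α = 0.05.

Pooled sp = 9.76. t = 3.011, df = 23. Critical t = ±2.069. Reject H₀.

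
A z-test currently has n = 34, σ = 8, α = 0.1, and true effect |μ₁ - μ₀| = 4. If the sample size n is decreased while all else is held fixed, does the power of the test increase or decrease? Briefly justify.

Power decreases: a smaller n inflates the standard error σ/√n, pulling the sampling distribution under H₁ back toward the critical value.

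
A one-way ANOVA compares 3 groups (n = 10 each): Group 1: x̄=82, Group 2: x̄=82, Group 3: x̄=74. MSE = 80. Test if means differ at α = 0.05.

Grand mean = 79.33. SS_between = 426.67, MS_between = 213.33. F = 2.667, F_crit ≈ 3.354. Fail to reject H₀.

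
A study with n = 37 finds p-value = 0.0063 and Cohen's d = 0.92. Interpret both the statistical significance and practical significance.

Statistically significant (p = 0.0063 < 0.05). Cohen's d = 0.92 indicates a large effect size. Both statistical and practical significance should be considered.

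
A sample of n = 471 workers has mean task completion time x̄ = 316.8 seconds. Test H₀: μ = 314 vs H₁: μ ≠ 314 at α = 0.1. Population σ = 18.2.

z = (x̄ - μ₀)/(σ/√n) = (316.8 - 314)/(18.2/√471) = 3.339. Critical value: ±1.645. Since |3.339| > 1.645, Reject H₀.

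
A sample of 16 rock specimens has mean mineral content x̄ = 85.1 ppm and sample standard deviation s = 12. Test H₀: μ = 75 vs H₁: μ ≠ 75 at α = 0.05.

t = (x̄ - μ₀)/(s/√n) = (85.1 - 75)/(12/√16) = 3.367. df = 15, critical t = ±2.131. Reject H₀.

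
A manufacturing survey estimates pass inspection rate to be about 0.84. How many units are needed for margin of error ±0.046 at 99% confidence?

n = z²p(1-p)/E² = 2.576²×0.84×0.16/0.046² = 421.5 → n = 422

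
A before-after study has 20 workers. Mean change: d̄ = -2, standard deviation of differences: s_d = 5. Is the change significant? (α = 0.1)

t = d̄/(s_d/√n) = -2/(5/√20) = -1.789. df = 19, critical t = ±1.729. Reject H₀.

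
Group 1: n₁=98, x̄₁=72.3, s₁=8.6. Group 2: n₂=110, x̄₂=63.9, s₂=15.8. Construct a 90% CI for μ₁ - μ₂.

Difference = 8.4. SE = √(8.6²/98 + 15.8²/110) = 1.739. CI = (5.54, 11.26)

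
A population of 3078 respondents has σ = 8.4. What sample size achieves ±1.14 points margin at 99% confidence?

Without FPC: n₀ = (2.576×8.4/1.14)² = 360.28. With FPC: n = n₀N/(n₀+N-1) = 322.6 → n = 323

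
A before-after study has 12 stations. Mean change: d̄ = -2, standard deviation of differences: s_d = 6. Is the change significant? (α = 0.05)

t = d̄/(s_d/√n) = -2/(6/√12) = -1.155. df = 11, critical t = ±2.201. Fail to reject H₀.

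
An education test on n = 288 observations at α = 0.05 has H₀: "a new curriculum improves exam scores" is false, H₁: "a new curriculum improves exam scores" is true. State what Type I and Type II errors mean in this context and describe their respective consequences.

Type I (false positive): concluding that a new curriculum improves exam scores when it is not — adopting a curriculum that gives no real benefit — disruption for nothing. Type II (false negative): failing to conclude that a new curriculum improves exam scores when it is — keeping the old curriculum when the new one would have helped students. Which is costlier depends on domain priorities and is a judgement call rather than a statistical fact.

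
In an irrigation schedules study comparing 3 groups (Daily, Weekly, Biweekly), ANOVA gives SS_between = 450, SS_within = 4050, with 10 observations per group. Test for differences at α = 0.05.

df_between = 2, df_within = 27. F = MS_between/MS_within = 225.0/150.0 = 1.5. F_crit ≈ 3.354. Fail to reject H₀.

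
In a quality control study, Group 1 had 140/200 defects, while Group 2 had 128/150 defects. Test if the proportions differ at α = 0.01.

p̂₁ = 0.7, p̂₂ = 0.853, pooled p̂ = 0.766. z = -3.352. Critical: ±2.576. Reject H₀.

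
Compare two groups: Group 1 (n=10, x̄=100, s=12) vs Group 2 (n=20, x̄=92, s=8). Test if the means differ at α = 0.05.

Pooled sp = 9.47. t = 2.181, df = 28. Critical t = ±2.048. Reject H₀.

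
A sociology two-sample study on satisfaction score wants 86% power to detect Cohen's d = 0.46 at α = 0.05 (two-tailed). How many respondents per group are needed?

z_{α/2} = 1.96, z_β = Φ⁻¹(0.86) = 1.08. For small effect (d = 0.46): n per group = 2(z_{α/2} + z_β)²/d² = 2(1.96 + 1.08)²/0.46² = 87.3 → 88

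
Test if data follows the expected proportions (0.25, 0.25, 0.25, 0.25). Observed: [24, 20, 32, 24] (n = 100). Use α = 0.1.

Expected: [25.0, 25.0, 25.0, 25.0]. χ² = 3.04. df = 3, critical = 6.251. Fail to reject H₀.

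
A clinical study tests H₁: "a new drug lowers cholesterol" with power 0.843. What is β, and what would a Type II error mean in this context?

β = 1 - power = 1 - 0.843 = 0.157. A Type II error is failing to reject H₀ when H₀ is false (false negative) — here, failing to conclude that a new drug lowers cholesterol when in fact it is true. Consequence: shelving an effective drug — patients miss out on a treatment that would have helped.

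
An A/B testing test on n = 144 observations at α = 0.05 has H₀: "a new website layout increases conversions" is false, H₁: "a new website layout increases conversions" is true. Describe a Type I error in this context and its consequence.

Type I error: rejecting H₀ when it is true — concluding that a new website layout increases conversions when in fact it is not. Consequence: rolling out a layout that doesn't actually help — wasted engineering effort.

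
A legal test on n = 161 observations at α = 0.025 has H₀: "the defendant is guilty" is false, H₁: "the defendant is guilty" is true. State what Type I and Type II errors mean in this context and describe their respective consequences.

Type I (false positive): concluding that the defendant is guilty when it is not — convicting an innocent person. Type II (false negative): failing to conclude that the defendant is guilty when it is — acquitting a guilty person. Which is costlier depends on domain priorities and is a judgement call rather than a statistical fact.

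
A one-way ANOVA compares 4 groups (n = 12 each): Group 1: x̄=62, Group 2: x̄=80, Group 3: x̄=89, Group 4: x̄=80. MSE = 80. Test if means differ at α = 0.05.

Grand mean = 77.75. SS_between = 4617.0, MS_between = 1539.0. F = 19.238, F_crit ≈ 2.816. Reject H₀.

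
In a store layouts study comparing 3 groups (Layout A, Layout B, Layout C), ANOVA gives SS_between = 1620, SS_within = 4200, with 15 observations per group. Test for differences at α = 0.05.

df_between = 2, df_within = 42. F = MS_between/MS_within = 810.0/100.0 = 8.1. F_crit ≈ 3.22. Reject H₀. At least one mean differs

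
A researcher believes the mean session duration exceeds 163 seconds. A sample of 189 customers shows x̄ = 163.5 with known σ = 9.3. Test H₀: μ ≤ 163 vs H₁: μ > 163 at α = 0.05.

z = 0.739. Critical value: 1.645. Fail to reject H₀.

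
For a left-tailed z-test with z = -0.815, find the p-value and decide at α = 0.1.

p = P(Z < -0.815) = Φ(-0.815) ≈ 0.2075. Since p ≥ 0.1, fail to reject H₀ (not significant) at α = 0.1.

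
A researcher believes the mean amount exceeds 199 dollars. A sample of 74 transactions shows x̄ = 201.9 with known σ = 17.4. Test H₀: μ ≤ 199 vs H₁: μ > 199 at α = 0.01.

z = 1.434. Critical value: 2.33. Fail to reject H₀.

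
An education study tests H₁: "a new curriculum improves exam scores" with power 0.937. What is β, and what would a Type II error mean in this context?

β = 1 - power = 1 - 0.937 = 0.063. A Type II error is failing to reject H₀ when H₀ is false (false negative) — here, failing to conclude that a new curriculum improves exam scores when in fact it is true. Consequence: keeping the old curriculum when the new one would have helped students.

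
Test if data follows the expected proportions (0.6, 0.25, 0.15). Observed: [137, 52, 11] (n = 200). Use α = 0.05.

Expected: [120.0, 50.0, 30.0]. χ² = 14.522. df = 2, critical = 5.991. Reject H₀.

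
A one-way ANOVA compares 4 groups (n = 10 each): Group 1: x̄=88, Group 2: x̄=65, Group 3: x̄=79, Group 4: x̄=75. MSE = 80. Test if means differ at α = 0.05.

Grand mean = 76.75. SS_between = 2727.5, MS_between = 909.17. F = 11.365, F_crit ≈ 2.866. Reject H₀.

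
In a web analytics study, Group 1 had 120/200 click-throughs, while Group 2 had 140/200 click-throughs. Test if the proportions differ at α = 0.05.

p̂₁ = 0.6, p̂₂ = 0.7, pooled p̂ = 0.65. z = -2.097. Critical: ±1.96. Reject H₀.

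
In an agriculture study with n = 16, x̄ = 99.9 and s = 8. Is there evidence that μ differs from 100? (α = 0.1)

t = (x̄ - μ₀)/(s/√n) = (99.9 - 100)/(8/√16) = -0.05. df = 15, critical t = ±1.753. Fail to reject H₀.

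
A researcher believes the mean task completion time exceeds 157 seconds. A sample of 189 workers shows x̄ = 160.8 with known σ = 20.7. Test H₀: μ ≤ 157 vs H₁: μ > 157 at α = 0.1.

z = 2.524. Critical value: 1.28. Reject H₀.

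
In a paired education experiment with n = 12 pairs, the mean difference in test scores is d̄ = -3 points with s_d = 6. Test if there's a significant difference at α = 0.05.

t = d̄/(s_d/√n) = -3/(6/√12) = -1.732. df = 11, critical t = ±2.201. Fail to reject H₀.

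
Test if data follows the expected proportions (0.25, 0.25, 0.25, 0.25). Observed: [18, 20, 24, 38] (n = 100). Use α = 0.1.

Expected: [25.0, 25.0, 25.0, 25.0]. χ² = 9.76. df = 3, critical = 6.251. Reject H₀.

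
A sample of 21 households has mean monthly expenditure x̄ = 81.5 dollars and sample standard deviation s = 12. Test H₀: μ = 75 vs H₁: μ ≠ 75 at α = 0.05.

t = (x̄ - μ₀)/(s/√n) = (81.5 - 75)/(12/√21) = 2.482. df = 20, critical t = ±2.086. Reject H₀.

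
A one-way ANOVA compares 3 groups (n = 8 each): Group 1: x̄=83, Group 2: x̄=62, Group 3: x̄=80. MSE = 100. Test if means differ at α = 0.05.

Grand mean = 75.0. SS_between = 2064.0, MS_between = 1032.0. F = 10.32, F_crit ≈ 3.467. Reject H₀.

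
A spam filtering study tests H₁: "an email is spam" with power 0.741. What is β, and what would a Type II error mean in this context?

β = 1 - power = 1 - 0.741 = 0.259. A Type II error is failing to reject H₀ when H₀ is false (false negative) — here, failing to conclude that an email is spam when in fact it is true. Consequence: a spam email lands in the inbox.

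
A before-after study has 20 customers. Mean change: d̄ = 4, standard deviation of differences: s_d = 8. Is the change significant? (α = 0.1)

t = d̄/(s_d/√n) = 4/(8/√20) = 2.236. df = 19, critical t = ±1.729. Reject H₀.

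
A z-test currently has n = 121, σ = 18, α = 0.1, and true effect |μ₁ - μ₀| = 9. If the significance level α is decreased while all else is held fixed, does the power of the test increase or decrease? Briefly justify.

Power decreases: a smaller α raises the critical value, so less of the H₁ sampling distribution falls in the rejection region.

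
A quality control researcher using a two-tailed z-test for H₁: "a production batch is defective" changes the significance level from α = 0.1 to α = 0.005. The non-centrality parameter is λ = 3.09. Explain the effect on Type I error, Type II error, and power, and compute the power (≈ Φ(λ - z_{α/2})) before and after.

Decreasing α from 0.1 to 0.005:
• Type I error rate decreases (α is the Type I rate by definition).
• Critical value moves from z_{α/2} = 1.645 to 2.807, so power = Φ(λ - z_{α/2}) goes from Φ(3.09 - 1.645) = 0.926 to Φ(3.09 - 2.807) = 0.611.
• Type II error rate β = 1 - power therefore increases (0.074 → 0.389).
Appropriate when false positives are costly — here, scrapping a good batch — wasted material and cost for no reason.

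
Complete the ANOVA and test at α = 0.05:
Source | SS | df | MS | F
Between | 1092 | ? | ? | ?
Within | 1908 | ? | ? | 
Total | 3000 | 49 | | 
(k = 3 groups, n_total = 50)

df_between = 2, df_within = 47. MS_between = 546.0, MS_within = 40.6. F = 13.45, F_crit ≈ 3.195. Reject H₀.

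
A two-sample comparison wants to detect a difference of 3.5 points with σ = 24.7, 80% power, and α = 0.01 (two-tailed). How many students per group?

n per group = 2(z_α/2 + z_β)²σ²/d² = 2×(2.576 + 0.84)²×24.7²/3.5² = 1162.3 → n = 1163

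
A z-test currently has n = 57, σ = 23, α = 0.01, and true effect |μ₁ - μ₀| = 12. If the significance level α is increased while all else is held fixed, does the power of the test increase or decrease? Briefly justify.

Power increases: a larger α lowers the critical value, so more of the H₁ sampling distribution falls in the rejection region.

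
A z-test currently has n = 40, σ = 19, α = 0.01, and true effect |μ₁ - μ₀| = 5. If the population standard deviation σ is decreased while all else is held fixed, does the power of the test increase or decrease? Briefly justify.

Power increases: a smaller σ shrinks the standard error σ/√n, moving the sampling distribution under H₁ further from the critical value.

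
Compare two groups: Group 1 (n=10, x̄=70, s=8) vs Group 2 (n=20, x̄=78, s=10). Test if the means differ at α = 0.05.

Pooled sp = 9.4. t = -2.197, df = 28. Critical t = ±2.048. Reject H₀.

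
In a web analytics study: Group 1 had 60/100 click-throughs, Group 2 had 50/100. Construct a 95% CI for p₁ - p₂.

p̂₁ = 0.6, p̂₂ = 0.5. Difference = 0.1. CI = (-0.037, 0.237)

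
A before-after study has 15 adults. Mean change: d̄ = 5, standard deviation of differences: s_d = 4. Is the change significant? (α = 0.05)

t = d̄/(s_d/√n) = 5/(4/√15) = 4.841. df = 14, critical t = ±2.145. Reject H₀.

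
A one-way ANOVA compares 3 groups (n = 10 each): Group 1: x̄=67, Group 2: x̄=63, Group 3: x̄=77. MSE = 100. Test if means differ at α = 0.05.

Grand mean = 69.0. SS_between = 1040.0, MS_between = 520.0. F = 5.2, F_crit ≈ 3.354. Reject H₀.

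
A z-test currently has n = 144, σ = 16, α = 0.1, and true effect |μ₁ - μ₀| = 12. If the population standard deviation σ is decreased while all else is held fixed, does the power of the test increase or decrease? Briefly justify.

Power increases: a smaller σ shrinks the standard error σ/√n, moving the sampling distribution under H₁ further from the critical value.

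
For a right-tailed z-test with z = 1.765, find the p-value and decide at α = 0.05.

p = P(Z > 1.765) = 1 - Φ(1.765) ≈ 0.0388. Since p < 0.05, reject H₀ (significant) at α = 0.05.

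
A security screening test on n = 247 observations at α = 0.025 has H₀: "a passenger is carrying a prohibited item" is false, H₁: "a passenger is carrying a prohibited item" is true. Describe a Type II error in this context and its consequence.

Type II error: failing to reject H₀ when it is false — concluding that a passenger is carrying a prohibited item is not supported when in fact it is. Consequence: letting a prohibited item through — security breach.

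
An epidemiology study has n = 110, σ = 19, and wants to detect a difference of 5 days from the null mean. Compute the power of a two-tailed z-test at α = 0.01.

SE = σ/√n = 19/√110 = 1.812. Non-centrality λ = d/SE = 5/1.812 = 2.76. Power ≈ Φ(λ - z_{α/2}) = Φ(2.76 - 2.576) = Φ(0.184) = 0.573.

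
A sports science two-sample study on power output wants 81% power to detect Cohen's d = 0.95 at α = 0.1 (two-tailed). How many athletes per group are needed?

z_{α/2} = 1.645, z_β = Φ⁻¹(0.81) = 0.878. For large effect (d = 0.95): n per group = 2(z_{α/2} + z_β)²/d² = 2(1.645 + 0.878)²/0.95² = 14.1 → 15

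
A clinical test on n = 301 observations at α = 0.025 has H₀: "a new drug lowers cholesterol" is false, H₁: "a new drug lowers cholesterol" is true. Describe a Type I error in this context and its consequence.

Type I error: rejecting H₀ when it is true — concluding that a new drug lowers cholesterol when in fact it is not. Consequence: approving an ineffective drug — patients take a useless medication and may skip effective alternatives.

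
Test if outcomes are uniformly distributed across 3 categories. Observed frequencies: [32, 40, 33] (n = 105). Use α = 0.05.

Expected = 35 each. χ² = Σ(O-E)²/E = 1.086. df = 2, critical value = 5.991. Fail to reject H₀.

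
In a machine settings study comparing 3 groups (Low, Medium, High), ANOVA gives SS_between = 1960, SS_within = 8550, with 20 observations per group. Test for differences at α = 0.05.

df_between = 2, df_within = 57. F = MS_between/MS_within = 980.0/150.0 = 6.533. F_crit ≈ 3.159. Reject H₀. At least one mean differs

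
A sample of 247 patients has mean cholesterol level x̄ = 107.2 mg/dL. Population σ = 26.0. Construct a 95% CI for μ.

CI = x̄ ± z*(σ/√n) = 107.2 ± 1.96(26.0/√247) = 107.2 ± 3.24 = (103.96, 110.44)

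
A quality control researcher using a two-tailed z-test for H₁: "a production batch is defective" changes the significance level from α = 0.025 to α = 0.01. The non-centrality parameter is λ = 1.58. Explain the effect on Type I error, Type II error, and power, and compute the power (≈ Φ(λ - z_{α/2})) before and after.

Decreasing α from 0.025 to 0.01:
• Type I error rate decreases (α is the Type I rate by definition).
• Critical value moves from z_{α/2} = 2.241 to 2.576, so power = Φ(λ - z_{α/2}) goes from Φ(1.58 - 2.241) = 0.254 to Φ(1.58 - 2.576) = 0.16.
• Type II error rate β = 1 - power therefore increases (0.746 → 0.84).
Appropriate when false positives are costly — here, scrapping a good batch — wasted material and cost for no reason.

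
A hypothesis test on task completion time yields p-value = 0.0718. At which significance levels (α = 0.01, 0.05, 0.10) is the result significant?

p = 0.0718. Significant at: α = 0.1.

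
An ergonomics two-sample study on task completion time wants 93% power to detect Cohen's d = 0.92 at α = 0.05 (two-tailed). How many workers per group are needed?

z_{α/2} = 1.96, z_β = Φ⁻¹(0.93) = 1.476. For large effect (d = 0.92): n per group = 2(z_{α/2} + z_β)²/d² = 2(1.96 + 1.476)²/0.92² = 27.9 → 28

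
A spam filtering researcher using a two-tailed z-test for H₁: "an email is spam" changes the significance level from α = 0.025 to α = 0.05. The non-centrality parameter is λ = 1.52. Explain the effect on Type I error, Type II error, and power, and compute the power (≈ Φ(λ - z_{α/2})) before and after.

Increasing α from 0.025 to 0.05:
• Type I error rate increases (α is the Type I rate by definition).
• Critical value moves from z_{α/2} = 2.241 to 1.96, so power = Φ(λ - z_{α/2}) goes from Φ(1.52 - 2.241) = 0.235 to Φ(1.52 - 1.96) = 0.33.
• Type II error rate β = 1 - power therefore decreases (0.765 → 0.67).
Appropriate when false negatives are costly — here, a spam email lands in the inbox.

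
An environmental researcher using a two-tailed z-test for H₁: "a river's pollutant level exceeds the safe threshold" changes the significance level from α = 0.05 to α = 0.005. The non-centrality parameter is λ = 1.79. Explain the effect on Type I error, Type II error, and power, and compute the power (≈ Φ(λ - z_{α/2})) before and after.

Decreasing α from 0.05 to 0.005:
• Type I error rate decreases (α is the Type I rate by definition).
• Critical value moves from z_{α/2} = 1.96 to 2.807, so power = Φ(λ - z_{α/2}) goes from Φ(1.79 - 1.96) = 0.433 to Φ(1.79 - 2.807) = 0.155.
• Type II error rate β = 1 - power therefore increases (0.567 → 0.845).
Appropriate when false positives are costly — here, shutting down a compliant factory unnecessarily.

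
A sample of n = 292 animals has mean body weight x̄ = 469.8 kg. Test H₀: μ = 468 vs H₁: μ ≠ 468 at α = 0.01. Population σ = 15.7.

z = (x̄ - μ₀)/(σ/√n) = (469.8 - 468)/(15.7/√292) = 1.959. Critical value: ±2.576. Since |1.959| ≤ 2.576, Fail to reject H₀.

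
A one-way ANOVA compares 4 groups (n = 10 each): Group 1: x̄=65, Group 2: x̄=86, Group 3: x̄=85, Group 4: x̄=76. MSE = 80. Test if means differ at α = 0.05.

Grand mean = 78.0. SS_between = 2860.0, MS_between = 953.33. F = 11.917, F_crit ≈ 2.866. Reject H₀.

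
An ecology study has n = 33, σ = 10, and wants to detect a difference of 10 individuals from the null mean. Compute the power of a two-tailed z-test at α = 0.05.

SE = σ/√n = 10/√33 = 1.741. Non-centrality λ = d/SE = 10/1.741 = 5.745. Power ≈ Φ(λ - z_{α/2}) = Φ(5.745 - 1.96) = Φ(3.785) = 1.0.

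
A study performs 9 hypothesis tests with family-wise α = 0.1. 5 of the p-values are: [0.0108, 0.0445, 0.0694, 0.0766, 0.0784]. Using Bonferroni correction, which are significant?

Bonferroni α = 0.1/9 = 0.01111. Significant p-values: [0.0108]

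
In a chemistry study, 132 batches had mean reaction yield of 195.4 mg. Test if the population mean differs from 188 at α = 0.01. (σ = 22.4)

z = (x̄ - μ₀)/(σ/√n) = (195.4 - 188)/(22.4/√132) = 3.796. Critical value: ±2.576. Since |3.796| > 2.576, Reject H₀.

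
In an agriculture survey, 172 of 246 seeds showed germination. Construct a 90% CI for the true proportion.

p̂ = 0.699. CI = p̂ ± z*√(p̂(1-p̂)/n) = (0.651, 0.747)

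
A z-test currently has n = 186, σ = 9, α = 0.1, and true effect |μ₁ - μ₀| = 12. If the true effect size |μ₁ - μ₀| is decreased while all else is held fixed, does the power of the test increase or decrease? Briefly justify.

Power decreases: a smaller true effect decreases the non-centrality λ = |μ₁ - μ₀|/(σ/√n).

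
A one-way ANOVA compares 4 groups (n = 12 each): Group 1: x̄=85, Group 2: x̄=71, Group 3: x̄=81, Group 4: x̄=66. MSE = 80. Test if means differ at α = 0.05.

Grand mean = 75.75. SS_between = 2769.0, MS_between = 923.0. F = 11.537, F_crit ≈ 2.816. Reject H₀.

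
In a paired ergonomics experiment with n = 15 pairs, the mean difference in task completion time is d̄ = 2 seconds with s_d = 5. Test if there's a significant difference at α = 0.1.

t = d̄/(s_d/√n) = 2/(5/√15) = 1.549. df = 14, critical t = ±1.761. Fail to reject H₀.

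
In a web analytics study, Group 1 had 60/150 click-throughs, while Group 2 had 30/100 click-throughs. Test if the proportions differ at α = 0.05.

p̂₁ = 0.4, p̂₂ = 0.3, pooled p̂ = 0.36. z = 1.614. Critical: ±1.96. Fail to reject H₀.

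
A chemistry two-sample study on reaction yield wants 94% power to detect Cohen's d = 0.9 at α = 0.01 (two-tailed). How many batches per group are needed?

z_{α/2} = 2.576, z_β = Φ⁻¹(0.94) = 1.555. For large effect (d = 0.9): n per group = 2(z_{α/2} + z_β)²/d² = 2(2.576 + 1.555)²/0.9² = 42.1 → 43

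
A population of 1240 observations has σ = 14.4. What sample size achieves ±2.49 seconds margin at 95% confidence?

Without FPC: n₀ = (1.96×14.4/2.49)² = 128.481. With FPC: n = n₀N/(n₀+N-1) = 116.5 → n = 117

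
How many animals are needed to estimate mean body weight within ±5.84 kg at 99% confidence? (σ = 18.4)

n = (z*σ/E)² = (2.576×18.4/5.84)² = 65.9 → n = 66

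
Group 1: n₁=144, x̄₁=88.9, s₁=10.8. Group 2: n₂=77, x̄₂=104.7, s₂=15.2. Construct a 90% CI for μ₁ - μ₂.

Difference = -15.8. SE = √(10.8²/144 + 15.2²/77) = 1.952. CI = (-19.01, -12.59)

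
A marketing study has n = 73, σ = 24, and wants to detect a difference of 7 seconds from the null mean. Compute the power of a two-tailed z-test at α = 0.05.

SE = σ/√n = 24/√73 = 2.809. Non-centrality λ = d/SE = 7/2.809 = 2.492. Power ≈ Φ(λ - z_{α/2}) = Φ(2.492 - 1.96) = Φ(0.532) = 0.703.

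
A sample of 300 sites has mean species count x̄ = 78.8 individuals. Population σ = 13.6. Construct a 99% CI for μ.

CI = x̄ ± z*(σ/√n) = 78.8 ± 2.576(13.6/√300) = 78.8 ± 2.02 = (76.78, 80.82)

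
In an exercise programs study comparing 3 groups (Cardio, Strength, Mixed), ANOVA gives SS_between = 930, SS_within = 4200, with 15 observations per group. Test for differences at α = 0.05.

df_between = 2, df_within = 42. F = MS_between/MS_within = 465.0/100.0 = 4.65. F_crit ≈ 3.22. Reject H₀. At least one mean differs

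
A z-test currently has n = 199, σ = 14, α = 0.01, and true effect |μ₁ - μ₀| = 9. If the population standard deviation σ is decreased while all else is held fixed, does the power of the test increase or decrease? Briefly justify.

Power increases: a smaller σ shrinks the standard error σ/√n, moving the sampling distribution under H₁ further from the critical value.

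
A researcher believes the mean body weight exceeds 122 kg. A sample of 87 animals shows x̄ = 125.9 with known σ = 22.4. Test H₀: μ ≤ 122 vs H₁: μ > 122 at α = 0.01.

z = 1.624. Critical value: 2.33. Fail to reject H₀.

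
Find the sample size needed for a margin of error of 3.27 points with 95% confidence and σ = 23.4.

n = (z*σ/E)² = (1.96×23.4/3.27)² = 196.7 → n = 197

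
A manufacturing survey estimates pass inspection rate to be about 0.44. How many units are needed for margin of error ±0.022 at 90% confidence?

n = z²p(1-p)/E² = 1.645²×0.44×0.56/0.022² = 1377.6 → n = 1378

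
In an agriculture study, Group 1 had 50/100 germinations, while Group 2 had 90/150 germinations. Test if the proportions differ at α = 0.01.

p̂₁ = 0.5, p̂₂ = 0.6, pooled p̂ = 0.56. z = -1.56. Critical: ±2.576. Fail to reject H₀.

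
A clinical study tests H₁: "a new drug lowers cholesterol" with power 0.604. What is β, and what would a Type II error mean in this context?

β = 1 - power = 1 - 0.604 = 0.396. A Type II error is failing to reject H₀ when H₀ is false (false negative) — here, failing to conclude that a new drug lowers cholesterol when in fact it is true. Consequence: shelving an effective drug — patients miss out on a treatment that would have helped.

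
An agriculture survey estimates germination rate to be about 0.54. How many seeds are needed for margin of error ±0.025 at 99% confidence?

n = z²p(1-p)/E² = 2.576²×0.54×0.46/0.025² = 2637.3 → n = 2638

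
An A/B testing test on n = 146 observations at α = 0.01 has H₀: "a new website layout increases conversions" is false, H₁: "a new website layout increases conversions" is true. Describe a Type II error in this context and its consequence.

Type II error: failing to reject H₀ when it is false — concluding that a new website layout increases conversions is not supported when in fact it is. Consequence: discarding a layout that would have improved conversions — lost revenue.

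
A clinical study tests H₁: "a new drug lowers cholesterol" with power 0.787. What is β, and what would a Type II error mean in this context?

β = 1 - power = 1 - 0.787 = 0.213. A Type II error is failing to reject H₀ when H₀ is false (false negative) — here, failing to conclude that a new drug lowers cholesterol when in fact it is true. Consequence: shelving an effective drug — patients miss out on a treatment that would have helped.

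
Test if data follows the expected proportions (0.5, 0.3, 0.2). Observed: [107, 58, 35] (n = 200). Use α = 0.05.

Expected: [100.0, 60.0, 40.0]. χ² = 1.182. df = 2, critical = 5.991. Fail to reject H₀.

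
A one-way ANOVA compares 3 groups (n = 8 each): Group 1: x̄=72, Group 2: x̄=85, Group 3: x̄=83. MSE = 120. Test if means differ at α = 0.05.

Grand mean = 80.0. SS_between = 784.0, MS_between = 392.0. F = 3.267, F_crit ≈ 3.467. Fail to reject H₀.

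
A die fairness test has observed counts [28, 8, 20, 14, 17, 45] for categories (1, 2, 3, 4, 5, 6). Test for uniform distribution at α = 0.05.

Expected = 22 each. χ² = Σ(O-E)²/E = 38.818. df = 5, critical value = 11.07. Reject H₀.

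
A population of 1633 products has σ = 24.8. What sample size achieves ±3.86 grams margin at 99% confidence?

Without FPC: n₀ = (2.576×24.8/3.86)² = 273.918. With FPC: n = n₀N/(n₀+N-1) = 234.7 → n = 235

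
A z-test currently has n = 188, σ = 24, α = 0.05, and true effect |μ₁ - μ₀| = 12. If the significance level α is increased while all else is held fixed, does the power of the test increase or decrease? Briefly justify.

Power increases: a larger α lowers the critical value, so more of the H₁ sampling distribution falls in the rejection region.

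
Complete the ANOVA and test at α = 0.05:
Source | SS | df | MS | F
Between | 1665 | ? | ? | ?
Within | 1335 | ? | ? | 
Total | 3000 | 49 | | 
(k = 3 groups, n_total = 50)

df_between = 2, df_within = 47. MS_between = 832.5, MS_within = 28.4. F = 29.309, F_crit ≈ 3.195. Reject H₀.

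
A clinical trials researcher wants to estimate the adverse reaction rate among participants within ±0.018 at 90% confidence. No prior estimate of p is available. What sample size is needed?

Conservative approach: use p = 0.5 (maximizes p(1-p) = 0.25). n = z²(0.25)/E² = 1.645²×0.25/0.018² = 2088.0 → n = 2088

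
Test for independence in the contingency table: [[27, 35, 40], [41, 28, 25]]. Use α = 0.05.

χ² = 6.806. df = 2, critical = 5.991. Reject H₀. Variables are dependent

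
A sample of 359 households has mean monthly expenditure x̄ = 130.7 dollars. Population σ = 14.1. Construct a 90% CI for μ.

CI = x̄ ± z*(σ/√n) = 130.7 ± 1.645(14.1/√359) = 130.7 ± 1.22 = (129.48, 131.92)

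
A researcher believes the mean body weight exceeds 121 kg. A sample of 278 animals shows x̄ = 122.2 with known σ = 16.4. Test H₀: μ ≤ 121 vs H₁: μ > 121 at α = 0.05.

z = 1.22. Critical value: 1.645. Fail to reject H₀.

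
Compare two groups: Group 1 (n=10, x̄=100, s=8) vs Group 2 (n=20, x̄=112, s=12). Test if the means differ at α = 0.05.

Pooled sp = 10.88. t = -2.849, df = 28. Critical t = ±2.048. Reject H₀.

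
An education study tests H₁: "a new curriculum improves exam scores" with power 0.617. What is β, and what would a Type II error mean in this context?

β = 1 - power = 1 - 0.617 = 0.383. A Type II error is failing to reject H₀ when H₀ is false (false negative) — here, failing to conclude that a new curriculum improves exam scores when in fact it is true. Consequence: keeping the old curriculum when the new one would have helped students.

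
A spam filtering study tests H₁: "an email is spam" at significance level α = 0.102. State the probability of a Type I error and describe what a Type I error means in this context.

P(Type I error) = α = 0.102. A Type I error is rejecting H₀ when H₀ is actually true (false positive) — here, concluding that an email is spam when in fact this is not the case. Consequence: a legitimate email is sent to the spam folder and the user misses it.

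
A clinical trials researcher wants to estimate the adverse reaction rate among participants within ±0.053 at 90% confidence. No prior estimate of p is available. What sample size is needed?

Conservative approach: use p = 0.5 (maximizes p(1-p) = 0.25). n = z²(0.25)/E² = 1.645²×0.25/0.053² = 240.8 → n = 241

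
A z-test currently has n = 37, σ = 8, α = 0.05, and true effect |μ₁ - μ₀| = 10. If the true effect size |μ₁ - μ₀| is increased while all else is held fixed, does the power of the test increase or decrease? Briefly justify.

Power increases: a larger true effect increases the non-centrality λ = |μ₁ - μ₀|/(σ/√n).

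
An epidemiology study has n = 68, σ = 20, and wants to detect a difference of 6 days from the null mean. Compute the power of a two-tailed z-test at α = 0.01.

SE = σ/√n = 20/√68 = 2.425. Non-centrality λ = d/SE = 6/2.425 = 2.474. Power ≈ Φ(λ - z_{α/2}) = Φ(2.474 - 2.576) = Φ(-0.102) = 0.459.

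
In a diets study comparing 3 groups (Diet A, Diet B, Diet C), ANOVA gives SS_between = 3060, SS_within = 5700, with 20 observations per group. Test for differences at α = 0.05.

df_between = 2, df_within = 57. F = MS_between/MS_within = 1530.0/100.0 = 15.3. F_crit ≈ 3.159. Reject H₀. At least one mean differs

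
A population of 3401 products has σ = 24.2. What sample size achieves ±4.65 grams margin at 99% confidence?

Without FPC: n₀ = (2.576×24.2/4.65)² = 179.728. With FPC: n = n₀N/(n₀+N-1) = 170.8 → n = 171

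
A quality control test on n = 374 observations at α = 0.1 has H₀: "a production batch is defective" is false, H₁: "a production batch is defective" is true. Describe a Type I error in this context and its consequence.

Type I error: rejecting H₀ when it is true — concluding that a production batch is defective when in fact it is not. Consequence: scrapping a good batch — wasted material and cost for no reason.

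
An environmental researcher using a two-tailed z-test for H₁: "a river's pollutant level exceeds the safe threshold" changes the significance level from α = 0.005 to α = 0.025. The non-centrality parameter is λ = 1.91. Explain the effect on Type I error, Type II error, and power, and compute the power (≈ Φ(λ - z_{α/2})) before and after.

Increasing α from 0.005 to 0.025:
• Type I error rate increases (α is the Type I rate by definition).
• Critical value moves from z_{α/2} = 2.807 to 2.241, so power = Φ(λ - z_{α/2}) goes from Φ(1.91 - 2.807) = 0.185 to Φ(1.91 - 2.241) = 0.37.
• Type II error rate β = 1 - power therefore decreases (0.815 → 0.63).
Appropriate when false negatives are costly — here, allowing unsafe pollution to continue.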